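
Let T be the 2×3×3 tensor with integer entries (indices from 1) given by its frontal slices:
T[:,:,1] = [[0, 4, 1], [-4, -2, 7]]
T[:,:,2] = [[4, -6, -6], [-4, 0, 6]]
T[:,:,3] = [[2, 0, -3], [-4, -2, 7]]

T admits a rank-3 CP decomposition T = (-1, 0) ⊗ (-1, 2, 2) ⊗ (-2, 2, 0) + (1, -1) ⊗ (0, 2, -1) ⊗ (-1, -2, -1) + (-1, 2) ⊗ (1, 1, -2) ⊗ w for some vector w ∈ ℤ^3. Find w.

Subtract the known terms from T to get the rank-1 residual R = (-1, 2) ⊗ (1, 1, -2) ⊗ w, so R[i,j,k] = a[i]·b[j]·w[k]. Pick indices with nonzero a[1]·b[1] = (-1)·(1) = -1. Only the fibre through (1,1,·) is needed: R[1,1,:] = T[1,1,:] − Σₗ aₗ[1]bₗ[1]cₗ = [0, 4, 2] − (-1)·(-1)·(-2, 2, 0) − (1)·(0)·(-1, -2, -1) = [2, 2, 2]. Then w[k] = R[1,1,k] / -1 for each k, giving w = [2, 2, 2] / -1 = (-2, -2, -2).

w = (-2, -2, -2)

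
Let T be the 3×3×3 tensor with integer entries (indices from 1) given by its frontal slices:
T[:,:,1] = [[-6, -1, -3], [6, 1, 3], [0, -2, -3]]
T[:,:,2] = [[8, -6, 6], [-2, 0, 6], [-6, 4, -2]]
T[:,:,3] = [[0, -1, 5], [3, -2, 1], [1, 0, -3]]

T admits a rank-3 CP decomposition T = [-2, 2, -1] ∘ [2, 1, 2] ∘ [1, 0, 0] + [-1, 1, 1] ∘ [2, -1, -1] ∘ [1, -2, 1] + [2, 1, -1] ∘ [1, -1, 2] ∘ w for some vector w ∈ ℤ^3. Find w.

w = [0, 2, 1]

Subtract the known terms from T to get the rank-1 residual R = [2, 1, -1] ∘ [1, -1, 2] ∘ w, so R[i,j,k] = a[i]·b[j]·w[k]. Pick indices with nonzero a[1]·b[1] = (2)·(1) = 2. Only the fibre through (1,1,·) is needed: R[1,1,:] = T[1,1,:] − Σₗ aₗ[1]bₗ[1]cₗ = [-6, 8, 0] − (-2)·(2)·[1, 0, 0] − (-1)·(2)·[1, -2, 1] = [0, 4, 2]. Then w[k] = R[1,1,k] / 2 for each k, giving w = [0, 4, 2] / 2 = [0, 2, 1].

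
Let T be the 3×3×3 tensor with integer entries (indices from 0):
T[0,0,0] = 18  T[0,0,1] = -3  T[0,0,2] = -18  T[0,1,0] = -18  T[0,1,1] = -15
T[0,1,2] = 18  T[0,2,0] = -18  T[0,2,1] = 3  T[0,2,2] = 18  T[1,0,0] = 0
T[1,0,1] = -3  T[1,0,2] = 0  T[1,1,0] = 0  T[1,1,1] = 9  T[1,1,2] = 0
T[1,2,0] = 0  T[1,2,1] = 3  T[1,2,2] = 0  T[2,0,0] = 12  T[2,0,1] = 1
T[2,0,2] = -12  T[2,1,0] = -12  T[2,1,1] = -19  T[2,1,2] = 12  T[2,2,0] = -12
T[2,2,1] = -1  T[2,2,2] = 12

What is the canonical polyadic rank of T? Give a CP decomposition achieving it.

Lower bound: in the mode-2 unfolding of T (rows indexed by j, columns by (i,k)) the 2×2 minor on rows j ∈ {0, 1}, columns (i,k) ∈ {(0,0), (0,1)} is det [[18, -3], [-18, -15]] = -324 ≠ 0, so that unfolding has rank ≥ 2 and hence rank(T) ≥ 2 (CP rank is at least every unfolding rank, though it can be larger).
Upper bound: with S_k = T[:,:,k], the two rank-1 terms a₁b₁ᵀ, a₂b₂ᵀ are the rank-1 members of the pencil x·S₀ + y·S₁.
The 2×2 minor of x·S₀ + y·S₁ on rows {0,1}, columns {0,1} is 108·xy − 72·y² = 36·(3·x − 2·y)(y), vanishing at (x:y) = (2:3) and (1:0).
M₁ = 2·S₀ + 3·S₁ = [[27, -81, -27], [-9, 27, 9], [27, -81, -27]] = 9·[3, -1, 3][1, -3, -1]ᵀ and M₂ = S₀ = [[18, -18, -18], [0, 0, 0], [12, -12, -12]] = 6·[3, 0, 2][1, -1, -1]ᵀ, so take a₁ = [3, -1, 3], b₁ = [1, -3, -1], a₂ = [3, 0, 2], b₂ = [1, -1, -1].
Each slice is an integer combination of E₁ = a₁b₁ᵀ and E₂ = a₂b₂ᵀ: S₀ = 6·E₂, S₁ = 3·E₁ − 4·E₂, S₂ = −6·E₂; reading off coefficients, c₁ = [0, 3, 0] and c₂ = [6, -4, -6].
Hence T = [3, -1, 3] (x) [1, -3, -1] (x) [0, 3, 0] + [3, 0, 2] (x) [1, -1, -1] (x) [6, -4, -6], so rank(T) ≤ 2.
These bounds meet, so rank(T) = 2.

rank(T) = 2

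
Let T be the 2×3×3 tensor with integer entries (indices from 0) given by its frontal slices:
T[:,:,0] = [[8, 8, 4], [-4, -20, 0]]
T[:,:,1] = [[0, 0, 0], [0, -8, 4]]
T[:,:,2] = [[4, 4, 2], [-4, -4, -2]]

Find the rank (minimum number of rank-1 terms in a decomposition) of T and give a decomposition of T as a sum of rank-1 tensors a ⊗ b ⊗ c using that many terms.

Lower bound: the mode-3 unfolding of T (rows indexed by k, columns by (i,j) = (0,0), (0,1), (0,2), (1,0), (1,1), (1,2)) is [[8, 8, 4, -4, -20, 0], [0, 0, 0, 0, -8, 4], [4, 4, 2, -4, -4, -2]].
There the 3×3 minor on rows k ∈ {0, 1, 2}, columns (i,j) ∈ {(0,0), (1,0), (1,1)} is det [[8, -4, -20], [0, 0, -8], [4, -4, -4]] = -128 ≠ 0, so this unfolding has rank ≥ 3; CP rank is at least every unfolding rank, so rank(T) ≥ 3. (Unfolding ranks only ever bound the CP rank from below — rank(T) can be strictly larger than all of them — so the matching upper bound has to come from an explicit 3-term decomposition.)
Upper bound: T is a sum of 3 rank-1 terms, T = [0, 1] ⊗ [0, 2, -1] ⊗ [-4, -4, 0] + [0, 1] ⊗ [1, -1, 0] ⊗ [4, 0, 0] + [1, -1] ⊗ [2, 2, 1] ⊗ [4, 0, 2] (written with every a and b primitive with positive leading entry and the scale carried by c; CP decompositions are not unique, and this one is verified by expanding entrywise), so rank(T) ≤ 3.
These bounds meet, so rank(T) = 3.

rank(T) = 3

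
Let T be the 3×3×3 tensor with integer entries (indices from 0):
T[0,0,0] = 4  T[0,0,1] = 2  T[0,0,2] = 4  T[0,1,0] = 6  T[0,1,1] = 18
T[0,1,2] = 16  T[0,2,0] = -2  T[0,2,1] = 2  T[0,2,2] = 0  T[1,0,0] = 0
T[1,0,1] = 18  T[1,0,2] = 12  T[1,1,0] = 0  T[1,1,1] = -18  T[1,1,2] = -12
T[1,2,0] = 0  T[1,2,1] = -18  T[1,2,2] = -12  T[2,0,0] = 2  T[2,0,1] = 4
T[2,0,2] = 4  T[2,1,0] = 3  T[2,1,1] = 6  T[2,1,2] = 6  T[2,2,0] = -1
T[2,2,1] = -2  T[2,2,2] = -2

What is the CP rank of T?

Lower bound: the mode-2 unfolding of T (rows indexed by j, columns by (i,k) = (0,0), (0,1), (0,2), (1,0), (1,1), (1,2), (2,0), (2,1), (2,2)) is [[4, 2, 4, 0, 18, 12, 2, 4, 4], [6, 18, 16, 0, -18, -12, 3, 6, 6], [-2, 2, 0, 0, -18, -12, -1, -2, -2]].
There the 2×2 minor on rows j ∈ {0, 1}, columns (i,k) ∈ {(0,0), (0,1)} is det [[4, 2], [6, 18]] = 60 ≠ 0, so this unfolding has rank ≥ 2; CP rank is at least every unfolding rank, so rank(T) ≥ 2. (This is only a lower bound: in general the CP rank may exceed every unfolding rank, so we still need to exhibit 2 rank-1 terms summing to T.)
Upper bound — finding two terms. Write S_k = T[:,:,k] for the frontal slices: S₀ = [[4, 6, -2], [0, 0, 0], [2, 3, -1]], S₁ = [[2, 18, 2], [18, -18, -18], [4, 6, -2]], S₂ = [[4, 16, 0], [12, -12, -12], [4, 6, -2]].
If T = a₁ ⊗ b₁ ⊗ c₁ + a₂ ⊗ b₂ ⊗ c₂ then each S_k = c₁[k]·a₁b₁ᵀ + c₂[k]·a₂b₂ᵀ. S₀ and S₁ are linearly independent, so a₁b₁ᵀ and a₂b₂ᵀ must span the same plane of matrices: they are the rank-1 matrices of the form x·S₀ + y·S₁.
The 2×2 minor of x·S₀ + y·S₁ on rows {0,1}, columns {0,1} is −180·xy − 360·y² = (-180)·(x + 2·y)(y), vanishing at (x:y) = (2:-1) and (1:0).
M₁ = 2·S₀ − S₁ = [[6, -6, -6], [-18, 18, 18], [0, 0, 0]] = 6·[1, -3, 0][1, -1, -1]ᵀ and M₂ = S₀ = [[4, 6, -2], [0, 0, 0], [2, 3, -1]] = [2, 0, 1][2, 3, -1]ᵀ, so take a₁ = [1, -3, 0], b₁ = [1, -1, -1], a₂ = [2, 0, 1], b₂ = [2, 3, -1].
Each slice is an integer combination of E₁ = a₁b₁ᵀ and E₂ = a₂b₂ᵀ: S₀ = E₂, S₁ = −6·E₁ + 2·E₂, S₂ = −4·E₁ + 2·E₂; reading off coefficients, c₁ = [0, -6, -4] and c₂ = [1, 2, 2].
Hence T = [1, -3, 0] ⊗ [1, -1, -1] ⊗ [0, -6, -4] + [2, 0, 1] ⊗ [2, 3, -1] ⊗ [1, 2, 2], so rank(T) ≤ 2.
These bounds meet, so rank(T) = 2.

2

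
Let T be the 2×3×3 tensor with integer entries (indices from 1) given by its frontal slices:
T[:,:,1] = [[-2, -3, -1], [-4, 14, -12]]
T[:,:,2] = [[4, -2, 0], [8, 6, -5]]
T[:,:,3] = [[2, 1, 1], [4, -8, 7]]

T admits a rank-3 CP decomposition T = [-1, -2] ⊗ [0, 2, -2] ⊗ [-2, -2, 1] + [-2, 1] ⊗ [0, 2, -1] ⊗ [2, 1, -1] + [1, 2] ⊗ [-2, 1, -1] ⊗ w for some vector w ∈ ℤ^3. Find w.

Subtract the known terms from T to get the rank-1 residual R = [1, 2] ⊗ [-2, 1, -1] ⊗ w, so R[i,j,k] = a[i]·b[j]·w[k]. Pick indices with nonzero a[1]·b[1] = (1)·(-2) = -2. Only the fibre through (1,1,·) is needed: R[1,1,:] = T[1,1,:] − Σₗ aₗ[1]bₗ[1]cₗ = [-2, 4, 2] − (-1)·(0)·[-2, -2, 1] − (-2)·(0)·[2, 1, -1] = [-2, 4, 2]. Then w[k] = R[1,1,k] / -2 for each k, giving w = [-2, 4, 2] / -2 = [1, -2, -1].

w = [1, -2, -1]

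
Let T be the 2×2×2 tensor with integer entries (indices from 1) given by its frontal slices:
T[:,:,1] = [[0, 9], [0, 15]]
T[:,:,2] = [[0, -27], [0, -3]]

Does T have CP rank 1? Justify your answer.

No

The mode-3 unfolding of T (rows indexed by k, columns by (i,j) = (1,1), (1,2), (2,1), (2,2)) is [[0, 9, 0, 15], [0, -27, 0, -3]].
There the 2×2 minor on rows k ∈ {1, 2}, columns (i,j) ∈ {(1,2), (2,2)} is det [[9, 15], [-27, -3]] = 378 ≠ 0, so this unfolding has rank ≥ 2; CP rank is at least every unfolding rank, so rank(T) ≥ 2.
In particular rank(T) ≥ 2 > 1, so T is not rank-1.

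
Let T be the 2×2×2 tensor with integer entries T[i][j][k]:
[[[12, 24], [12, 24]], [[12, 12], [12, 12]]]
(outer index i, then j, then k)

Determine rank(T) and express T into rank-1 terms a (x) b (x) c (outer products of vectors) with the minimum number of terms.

Lower bound: the mode-3 unfolding of T (rows indexed by k, columns by (i,j) = (0,0), (0,1), (1,0), (1,1)) is [[12, 12, 12, 12], [24, 24, 12, 12]].
There the 2×2 minor on rows k ∈ {0, 1}, columns (i,j) ∈ {(0,0), (1,0)} is det [[12, 12], [24, 12]] = -144 ≠ 0, so this unfolding has rank ≥ 2; CP rank is at least every unfolding rank, so rank(T) ≥ 2. (Unfolding ranks only ever bound the CP rank from below — rank(T) can be strictly larger than all of them — so the matching upper bound has to come from an explicit 2-term decomposition.)
Upper bound — finding two terms. Every mode-2 slice of T is a multiple of one matrix: T[:,j,:] = b[j]·M with b = [1, 1] and M = [[12, 24], [12, 12]] (rows indexed by i, columns by k). So it suffices to write M as a sum of two rank-1 matrices.
Splitting M by its rows (i = 0, 1), M = [1, 0][12, 24]ᵀ + [0, 1][12, 12]ᵀ.
Hence T = [1, 0] (x) [1, 1] (x) [12, 24] + [0, 1] (x) [1, 1] (x) [12, 12], so rank(T) ≤ 2.
These bounds meet, so rank(T) = 2.

rank(T) = 2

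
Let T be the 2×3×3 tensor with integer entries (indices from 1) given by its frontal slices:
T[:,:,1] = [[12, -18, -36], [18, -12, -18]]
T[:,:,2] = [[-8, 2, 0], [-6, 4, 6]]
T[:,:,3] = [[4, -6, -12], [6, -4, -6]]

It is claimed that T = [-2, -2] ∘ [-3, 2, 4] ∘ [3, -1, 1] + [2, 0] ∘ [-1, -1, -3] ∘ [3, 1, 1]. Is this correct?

No

Reconstruct entry (1,3,1) from the claimed factors: Σₗ aₗ[1]bₗ[3]cₗ[1] = (-2)·(4)·(3) + (2)·(-3)·(3) = -42, but T[1,3,1] = -36. The claim is false.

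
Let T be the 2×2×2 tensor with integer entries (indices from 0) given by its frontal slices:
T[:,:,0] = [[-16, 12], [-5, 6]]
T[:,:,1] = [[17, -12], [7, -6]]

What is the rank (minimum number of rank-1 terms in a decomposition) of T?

2

Lower bound: the mode-2 unfolding of T (rows indexed by j, columns by (i,k) = (0,0), (0,1), (1,0), (1,1)) is [[-16, 17, -5, 7], [12, -12, 6, -6]].
There the 2×2 minor on rows j ∈ {0, 1}, columns (i,k) ∈ {(0,0), (0,1)} is det [[-16, 17], [12, -12]] = -12 ≠ 0, so this unfolding has rank ≥ 2; CP rank is at least every unfolding rank, so rank(T) ≥ 2. (Unfolding ranks only ever bound the CP rank from below — rank(T) can be strictly larger than all of them — so the matching upper bound has to come from an explicit 2-term decomposition.)
Upper bound — finding two terms. Write S_k = T[:,:,k] for the frontal slices: S₀ = [[-16, 12], [-5, 6]], S₁ = [[17, -12], [7, -6]].
If T = a₁ ⊗ b₁ ⊗ c₁ + a₂ ⊗ b₂ ⊗ c₂ then each S_k = c₁[k]·a₁b₁ᵀ + c₂[k]·a₂b₂ᵀ. S₀ and S₁ are linearly independent, so a₁b₁ᵀ and a₂b₂ᵀ must span the same plane of matrices: they are the rank-1 matrices of the form x·S₀ + y·S₁.
det(x·S₀ + y·S₁) is −36·x² + 54·xy − 18·y² = (-18)·(2·x − y)(x − y), vanishing at (x:y) = (1:2) and (1:1).
M₁ = S₀ + 2·S₁ = [[18, -12], [9, -6]] = 3·(2, 1)(3, -2)ᵀ and M₂ = S₀ + S₁ = [[1, 0], [2, 0]] = (1, 2)(1, 0)ᵀ, so take a₁ = (2, 1), b₁ = (3, -2), a₂ = (1, 2), b₂ = (1, 0).
Each slice is an integer combination of E₁ = a₁b₁ᵀ and E₂ = a₂b₂ᵀ: S₀ = −3·E₁ + 2·E₂, S₁ = 3·E₁ − E₂; reading off coefficients, c₁ = (-3, 3) and c₂ = (2, -1).
Hence T = (2, 1) ⊗ (3, -2) ⊗ (-3, 3) + (1, 2) ⊗ (1, 0) ⊗ (2, -1), so rank(T) ≤ 2.
These bounds meet, so rank(T) = 2.
Check entry T[0,0,0] = -16: (2)·(3)·(-3) + (1)·(1)·(2) = -16.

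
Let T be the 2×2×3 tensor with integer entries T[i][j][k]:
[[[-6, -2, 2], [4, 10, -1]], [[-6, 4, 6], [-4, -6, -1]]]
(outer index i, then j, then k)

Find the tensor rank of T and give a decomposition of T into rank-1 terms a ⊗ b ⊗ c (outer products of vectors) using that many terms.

rank(T) = 3

Lower bound: the mode-3 unfolding of T (rows indexed by k, columns by (i,j) = (0,0), (0,1), (1,0), (1,1)) is [[-6, 4, -6, -4], [-2, 10, 4, -6], [2, -1, 6, -1]].
There the 3×3 minor on rows k ∈ {0, 1, 2}, columns (i,j) ∈ {(0,0), (0,1), (1,0)} is det [[-6, 4, -6], [-2, 10, 4], [2, -1, 6]] = -196 ≠ 0, so this unfolding has rank ≥ 3; CP rank is at least every unfolding rank, so rank(T) ≥ 3. (This is only a lower bound: in general the CP rank may exceed every unfolding rank, so we still need to exhibit 3 rank-1 terms summing to T.)
Upper bound: T is a sum of 3 rank-1 terms, T = [1, -1] ⊗ [1, -2] ⊗ [-2, -4, 0] + [1, 1] ⊗ [2, 1] ⊗ [0, 2, -1] + [1, 2] ⊗ [1, 0] ⊗ [-4, -2, 4] (written with every a and b primitive with positive leading entry and the scale carried by c; CP decompositions are not unique, and this one is verified by expanding entrywise), so rank(T) ≤ 3.
These bounds meet, so rank(T) = 3.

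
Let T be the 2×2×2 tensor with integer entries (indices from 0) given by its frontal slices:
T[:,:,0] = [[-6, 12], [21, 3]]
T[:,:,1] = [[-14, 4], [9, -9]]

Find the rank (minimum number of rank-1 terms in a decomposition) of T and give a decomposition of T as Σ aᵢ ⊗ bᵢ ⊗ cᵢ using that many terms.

Lower bound: in the mode-2 unfolding of T (rows indexed by j, columns by (i,k)) the 2×2 minor on rows j ∈ {0, 1}, columns (i,k) ∈ {(0,0), (0,1)} is det [[-6, -14], [12, 4]] = 144 ≠ 0, so that unfolding has rank ≥ 2 and hence rank(T) ≥ 2 (CP rank is at least every unfolding rank, though it can be larger).
Upper bound: with S_k = T[:,:,k], the two rank-1 terms a₁b₁ᵀ, a₂b₂ᵀ are the rank-1 members of the pencil x·S₀ + y·S₁.
det(x·S₀ + y·S₁) is −270·x² − 180·xy + 90·y² = (-90)·(3·x − y)(x + y), vanishing at (x:y) = (1:3) and (1:-1).
M₁ = S₀ + 3·S₁ = [[-48, 24], [48, -24]] = (-24)·(1, -1)(2, -1)ᵀ and M₂ = S₀ − S₁ = [[8, 8], [12, 12]] = 4·(2, 3)(1, 1)ᵀ, so take a₁ = (1, -1), b₁ = (2, -1), a₂ = (2, 3), b₂ = (1, 1).
Each slice is an integer combination of E₁ = a₁b₁ᵀ and E₂ = a₂b₂ᵀ: S₀ = −6·E₁ + 3·E₂, S₁ = −6·E₁ − E₂; reading off coefficients, c₁ = (-6, -6) and c₂ = (3, -1).
Hence T = (1, -1) ⊗ (2, -1) ⊗ (-6, -6) + (2, 3) ⊗ (1, 1) ⊗ (3, -1), so rank(T) ≤ 2.
These bounds meet, so rank(T) = 2.

rank(T) = 2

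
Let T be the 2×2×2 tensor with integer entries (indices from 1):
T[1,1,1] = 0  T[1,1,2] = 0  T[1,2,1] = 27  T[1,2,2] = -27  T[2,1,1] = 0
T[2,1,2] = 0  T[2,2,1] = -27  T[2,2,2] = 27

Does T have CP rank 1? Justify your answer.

Yes

If T = a ⊗ b ⊗ c then every fibre of T is a multiple of the corresponding factor, so read the factors off the fibres through the nonzero entry T[1,2,1] = 27.
The mode-1 fibre T[:,2,1] = [27, -27] gives a = (1, -1) (primitive direction); the mode-2 fibre T[1,:,1] = [0, 27] gives b = (0, 1); then c[k] = T[1,2,k] / (a[1]·b[2]) = [27, -27] / 1 = (27, -27).
Expanding (1, -1) ⊗ (0, 1) ⊗ (27, -27) reproduces all 8 entries of T, so T = (1, -1) ⊗ (0, 1) ⊗ (27, -27) and rank(T) ≤ 1.
Equivalently every frontal slice T[:,:,k] is c[k] times the rank-1 matrix (1, -1) ⊗ (0, 1). So T has rank 1 (it is nonzero).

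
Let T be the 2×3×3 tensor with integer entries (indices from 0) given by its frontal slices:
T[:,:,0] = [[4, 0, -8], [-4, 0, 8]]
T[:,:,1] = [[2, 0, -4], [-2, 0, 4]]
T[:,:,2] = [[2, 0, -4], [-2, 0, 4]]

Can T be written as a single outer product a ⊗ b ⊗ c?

Yes

If T = a ⊗ b ⊗ c then every fibre of T is a multiple of the corresponding factor, so read the factors off the fibres through the nonzero entry T[0,0,0] = 4.
The mode-1 fibre T[:,0,0] = [4, -4] gives a = [1, -1] (primitive direction); the mode-2 fibre T[0,:,0] = [4, 0, -8] gives b = [1, 0, -2]; then c[k] = T[0,0,k] / (a[0]·b[0]) = [4, 2, 2] / 1 = [4, 2, 2].
Expanding [1, -1] ⊗ [1, 0, -2] ⊗ [4, 2, 2] reproduces all 18 entries of T, so T = [1, -1] ⊗ [1, 0, -2] ⊗ [4, 2, 2] and rank(T) ≤ 1.
Equivalently every frontal slice T[:,:,k] is c[k] times the rank-1 matrix [1, -1] ⊗ [1, 0, -2]. So T has rank 1 (it is nonzero).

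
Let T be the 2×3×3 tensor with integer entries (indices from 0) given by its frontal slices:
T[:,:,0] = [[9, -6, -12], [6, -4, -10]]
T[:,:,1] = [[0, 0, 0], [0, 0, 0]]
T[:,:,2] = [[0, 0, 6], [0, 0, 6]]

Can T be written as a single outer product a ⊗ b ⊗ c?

The mode-1 unfolding of T (rows indexed by i, columns by (j,k) = (0,0), (0,1), (0,2), (1,0), (1,1), (1,2), (2,0), (2,1), (2,2)) is [[9, 0, 0, -6, 0, 0, -12, 0, 6], [6, 0, 0, -4, 0, 0, -10, 0, 6]].
There the 2×2 minor on rows i ∈ {0, 1}, columns (j,k) ∈ {(0,0), (2,0)} is det [[9, -12], [6, -10]] = -18 ≠ 0, so this unfolding has rank ≥ 2; CP rank is at least every unfolding rank, so rank(T) ≥ 2.
In particular rank(T) ≥ 2 > 1, so T is not rank-1.

No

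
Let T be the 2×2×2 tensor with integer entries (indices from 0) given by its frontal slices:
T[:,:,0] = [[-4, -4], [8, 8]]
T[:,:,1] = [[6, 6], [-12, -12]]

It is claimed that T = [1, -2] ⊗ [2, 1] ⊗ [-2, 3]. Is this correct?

Reconstruct entry (0,1,0) from the claimed factors: Σₗ aₗ[0]bₗ[1]cₗ[0] = (1)·(1)·(-2) = -2, but T[0,1,0] = -4. The claim is false.

No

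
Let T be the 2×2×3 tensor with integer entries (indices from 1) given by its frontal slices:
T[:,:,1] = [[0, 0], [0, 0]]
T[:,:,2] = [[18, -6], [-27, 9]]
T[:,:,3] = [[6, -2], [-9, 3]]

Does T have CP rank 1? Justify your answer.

If T = a ⊗ b ⊗ c then every fibre of T is a multiple of the corresponding factor, so read the factors off the fibres through the nonzero entry T[1,1,2] = 18.
The mode-1 fibre T[:,1,2] = [18, -27] gives a = [2, -3] (primitive direction); the mode-2 fibre T[1,:,2] = [18, -6] gives b = [3, -1]; then c[k] = T[1,1,k] / (a[1]·b[1]) = [0, 18, 6] / 6 = [0, 3, 1].
Expanding [2, -3] ⊗ [3, -1] ⊗ [0, 3, 1] reproduces all 12 entries of T, so T = [2, -3] ⊗ [3, -1] ⊗ [0, 3, 1] and rank(T) ≤ 1.
Equivalently every frontal slice T[:,:,k] is c[k] times the rank-1 matrix [2, -3] ⊗ [3, -1]. So T has rank 1 (it is nonzero).

Yes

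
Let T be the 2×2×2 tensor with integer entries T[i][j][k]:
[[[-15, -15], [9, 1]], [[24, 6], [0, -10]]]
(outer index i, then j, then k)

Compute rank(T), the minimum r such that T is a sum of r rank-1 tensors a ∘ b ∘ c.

Lower bound: the mode-2 unfolding of T (rows indexed by j, columns by (i,k) = (0,0), (0,1), (1,0), (1,1)) is [[-15, -15, 24, 6], [9, 1, 0, -10]].
There the 2×2 minor on rows j ∈ {0, 1}, columns (i,k) ∈ {(0,0), (0,1)} is det [[-15, -15], [9, 1]] = 120 ≠ 0, so this unfolding has rank ≥ 2; CP rank is at least every unfolding rank, so rank(T) ≥ 2. (Unfolding ranks only ever bound the CP rank from below — rank(T) can be strictly larger than all of them — so the matching upper bound has to come from an explicit 2-term decomposition.)
Upper bound — finding two terms. Write S_k = T[:,:,k] for the frontal slices: S₀ = [[-15, 9], [24, 0]], S₁ = [[-15, 1], [6, -10]].
If T = a₁ ∘ b₁ ∘ c₁ + a₂ ∘ b₂ ∘ c₂ then each S_k = c₁[k]·a₁b₁ᵀ + c₂[k]·a₂b₂ᵀ. S₀ and S₁ are linearly independent, so a₁b₁ᵀ and a₂b₂ᵀ must span the same plane of matrices: they are the rank-1 matrices of the form x·S₀ + y·S₁.
det(x·S₀ + y·S₁) is −216·x² + 72·xy + 144·y² = (-72)·(3·x + 2·y)(x − y), vanishing at (x:y) = (2:-3) and (1:1).
M₁ = 2·S₀ − 3·S₁ = [[15, 15], [30, 30]] = 15·[1, 2][1, 1]ᵀ and M₂ = S₀ + S₁ = [[-30, 10], [30, -10]] = (-10)·[1, -1][3, -1]ᵀ, so take a₁ = [1, 2], b₁ = [1, 1], a₂ = [1, -1], b₂ = [3, -1].
Each slice is an integer combination of E₁ = a₁b₁ᵀ and E₂ = a₂b₂ᵀ: S₀ = 3·E₁ − 6·E₂, S₁ = −3·E₁ − 4·E₂; reading off coefficients, c₁ = [3, -3] and c₂ = [-6, -4].
Hence T = [1, 2] ∘ [1, 1] ∘ [3, -3] + [1, -1] ∘ [3, -1] ∘ [-6, -4], so rank(T) ≤ 2.
These bounds meet, so rank(T) = 2.
Check entry T[1,1,1] = -10: (2)·(1)·(-3) + (-1)·(-1)·(-4) = -10.

2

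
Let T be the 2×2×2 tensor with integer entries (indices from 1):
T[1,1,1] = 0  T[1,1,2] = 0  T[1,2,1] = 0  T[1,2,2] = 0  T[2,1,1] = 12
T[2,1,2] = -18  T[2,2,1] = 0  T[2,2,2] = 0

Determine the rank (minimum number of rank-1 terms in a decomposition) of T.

Lower bound: T ≠ 0 (e.g. T[2,1,1] = 12), so rank(T) ≥ 1.
Upper bound: if T = a (x) b (x) c then every fibre of T is a multiple of the corresponding factor, so read the factors off the fibres through the nonzero entry T[2,1,1] = 12.
The mode-1 fibre T[:,1,1] = [0, 12] gives a = (0, 1) (primitive direction); the mode-2 fibre T[2,:,1] = [12, 0] gives b = (1, 0); then c[k] = T[2,1,k] / (a[2]·b[1]) = [12, -18] / 1 = (12, -18).
Expanding (0, 1) (x) (1, 0) (x) (12, -18) reproduces all 8 entries of T, so T = (0, 1) (x) (1, 0) (x) (12, -18) and rank(T) ≤ 1.
These bounds meet, so rank(T) = 1.
Check entry T[2,1,1] = 12: (1)·(1)·(12) = 12.

1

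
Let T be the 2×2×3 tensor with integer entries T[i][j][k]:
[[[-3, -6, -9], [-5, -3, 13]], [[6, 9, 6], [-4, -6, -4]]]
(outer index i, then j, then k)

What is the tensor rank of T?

2

Lower bound: in the mode-1 unfolding of T (rows indexed by i, columns by (j,k)) the 2×2 minor on rows i ∈ {0, 1}, columns (j,k) ∈ {(0,0), (0,1)} is det [[-3, -6], [6, 9]] = 9 ≠ 0, so that unfolding has rank ≥ 2 and hence rank(T) ≥ 2 (CP rank is at least every unfolding rank, though it can be larger).
Upper bound: with S_k = T[:,:,k], the two rank-1 terms a₁b₁ᵀ, a₂b₂ᵀ are the rank-1 members of the pencil x·S₀ + y·S₁.
det(x·S₀ + y·S₁) is 42·x² + 105·xy + 63·y² = 21·(2·x + 3·y)(x + y), vanishing at (x:y) = (3:-2) and (1:-1).
M₁ = 3·S₀ − 2·S₁ = [[3, -9], [0, 0]] = 3·[1, 0][1, -3]ᵀ and M₂ = S₀ − S₁ = [[3, -2], [-3, 2]] = [1, -1][3, -2]ᵀ, so take a₁ = [1, 0], b₁ = [1, -3], a₂ = [1, -1], b₂ = [3, -2].
Each slice is an integer combination of E₁ = a₁b₁ᵀ and E₂ = a₂b₂ᵀ: S₀ = 3·E₁ − 2·E₂, S₁ = 3·E₁ − 3·E₂, S₂ = −3·E₁ − 2·E₂; reading off coefficients, c₁ = [3, 3, -3] and c₂ = [-2, -3, -2].
Hence T = [1, 0] ⊗ [1, -3] ⊗ [3, 3, -3] + [1, -1] ⊗ [3, -2] ⊗ [-2, -3, -2], so rank(T) ≤ 2.
These bounds meet, so rank(T) = 2.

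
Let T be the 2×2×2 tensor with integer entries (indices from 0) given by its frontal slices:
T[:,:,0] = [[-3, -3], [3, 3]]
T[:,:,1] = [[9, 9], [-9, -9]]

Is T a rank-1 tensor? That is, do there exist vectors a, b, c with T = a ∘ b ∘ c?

Yes

If T = a ∘ b ∘ c then every fibre of T is a multiple of the corresponding factor, so read the factors off the fibres through the nonzero entry T[0,0,0] = -3.
The mode-1 fibre T[:,0,0] = [-3, 3] gives a = [1, -1] (primitive direction); the mode-2 fibre T[0,:,0] = [-3, -3] gives b = [1, 1]; then c[k] = T[0,0,k] / (a[0]·b[0]) = [-3, 9] / 1 = [-3, 9].
Expanding [1, -1] ∘ [1, 1] ∘ [-3, 9] reproduces all 8 entries of T, so T = [1, -1] ∘ [1, 1] ∘ [-3, 9] and rank(T) ≤ 1.
Equivalently every frontal slice T[:,:,k] is c[k] times the rank-1 matrix [1, -1] ∘ [1, 1]. So T has rank 1 (it is nonzero).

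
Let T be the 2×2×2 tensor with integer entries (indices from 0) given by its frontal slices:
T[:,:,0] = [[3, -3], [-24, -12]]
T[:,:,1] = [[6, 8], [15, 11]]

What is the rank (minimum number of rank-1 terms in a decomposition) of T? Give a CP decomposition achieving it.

Lower bound: in the mode-2 unfolding of T (rows indexed by j, columns by (i,k)) the 2×2 minor on rows j ∈ {0, 1}, columns (i,k) ∈ {(0,0), (0,1)} is det [[3, 6], [-3, 8]] = 42 ≠ 0, so that unfolding has rank ≥ 2 and hence rank(T) ≥ 2 (CP rank is at least every unfolding rank, though it can be larger).
Upper bound: with S_k = T[:,:,k], the two rank-1 terms a₁b₁ᵀ, a₂b₂ᵀ are the rank-1 members of the pencil x·S₀ + y·S₁.
det(x·S₀ + y·S₁) is −108·x² + 198·xy − 54·y² = (-18)·(2·x − 3·y)(3·x − y), vanishing at (x:y) = (3:2) and (1:3).
M₁ = 3·S₀ + 2·S₁ = [[21, 7], [-42, -14]] = 7·[1, -2][3, 1]ᵀ and M₂ = S₀ + 3·S₁ = [[21, 21], [21, 21]] = 21·[1, 1][1, 1]ᵀ, so take a₁ = [1, -2], b₁ = [3, 1], a₂ = [1, 1], b₂ = [1, 1].
Each slice is an integer combination of E₁ = a₁b₁ᵀ and E₂ = a₂b₂ᵀ: S₀ = 3·E₁ − 6·E₂, S₁ = −E₁ + 9·E₂; reading off coefficients, c₁ = [3, -1] and c₂ = [-6, 9].
Hence T = [1, -2] ⊗ [3, 1] ⊗ [3, -1] + [1, 1] ⊗ [1, 1] ⊗ [-6, 9], so rank(T) ≤ 2.
These bounds meet, so rank(T) = 2.

rank(T) = 2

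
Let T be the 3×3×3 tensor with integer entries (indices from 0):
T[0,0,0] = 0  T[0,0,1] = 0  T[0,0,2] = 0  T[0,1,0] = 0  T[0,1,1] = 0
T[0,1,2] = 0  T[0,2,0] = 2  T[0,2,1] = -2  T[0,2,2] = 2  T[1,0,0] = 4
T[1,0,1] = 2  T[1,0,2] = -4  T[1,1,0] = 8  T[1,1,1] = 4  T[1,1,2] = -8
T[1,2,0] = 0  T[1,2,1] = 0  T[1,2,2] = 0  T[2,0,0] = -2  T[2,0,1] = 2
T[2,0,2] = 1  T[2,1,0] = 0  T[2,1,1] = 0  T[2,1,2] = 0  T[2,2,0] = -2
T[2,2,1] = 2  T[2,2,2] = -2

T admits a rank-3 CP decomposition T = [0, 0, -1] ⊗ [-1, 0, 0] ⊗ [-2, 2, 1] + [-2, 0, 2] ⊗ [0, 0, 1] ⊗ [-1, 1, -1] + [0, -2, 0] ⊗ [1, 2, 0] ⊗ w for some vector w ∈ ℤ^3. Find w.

Subtract the known terms from T to get the rank-1 residual R = [0, -2, 0] ⊗ [1, 2, 0] ⊗ w, so R[i,j,k] = a[i]·b[j]·w[k]. Pick indices with nonzero a[1]·b[0] = (-2)·(1) = -2. Only the fibre through (1,0,·) is needed: R[1,0,:] = T[1,0,:] − Σₗ aₗ[1]bₗ[0]cₗ = [4, 2, -4] − (0)·(-1)·[-2, 2, 1] − (0)·(0)·[-1, 1, -1] = [4, 2, -4]. Then w[k] = R[1,0,k] / -2 for each k, giving w = [4, 2, -4] / -2 = [-2, -1, 2].

w = [-2, -1, 2]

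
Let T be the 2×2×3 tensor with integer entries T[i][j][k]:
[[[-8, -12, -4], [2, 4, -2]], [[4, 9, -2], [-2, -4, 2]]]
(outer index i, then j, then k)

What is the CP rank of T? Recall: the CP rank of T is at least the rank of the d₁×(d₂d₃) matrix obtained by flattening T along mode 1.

Lower bound: in the mode-3 unfolding of T (rows indexed by k, columns by (i,j)) the 3×3 minor on rows k ∈ {0, 1, 2}, columns (i,j) ∈ {(0,0), (0,1), (1,0)} is det [[-8, 2, 4], [-12, 4, 9], [-4, -2, -2]] = -40 ≠ 0, so that unfolding has rank ≥ 3 and hence rank(T) ≥ 3 (CP rank is at least every unfolding rank, though it can be larger).
Upper bound: T is a sum of 3 rank-1 terms, T = [0, 1] ∘ [1, 0] ∘ [0, 1, 2] + [1, -1] ∘ [2, -1] ∘ [-2, -4, 2] + [1, 0] ∘ [1, 0] ∘ [-4, -4, -8] (written with every a and b primitive with positive leading entry and the scale carried by c; CP decompositions are not unique, and this one is verified by expanding entrywise), so rank(T) ≤ 3.
These bounds meet, so rank(T) = 3.

3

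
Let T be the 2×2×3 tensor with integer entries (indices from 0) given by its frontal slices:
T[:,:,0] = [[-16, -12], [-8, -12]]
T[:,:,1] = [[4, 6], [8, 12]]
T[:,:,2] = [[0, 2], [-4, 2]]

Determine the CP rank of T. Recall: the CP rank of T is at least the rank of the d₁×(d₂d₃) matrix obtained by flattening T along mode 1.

3

Lower bound: the mode-3 unfolding of T (rows indexed by k, columns by (i,j) = (0,0), (0,1), (1,0), (1,1)) is [[-16, -12, -8, -12], [4, 6, 8, 12], [0, 2, -4, 2]].
There the 3×3 minor on rows k ∈ {0, 1, 2}, columns (i,j) ∈ {(0,0), (0,1), (1,0)} is det [[-16, -12, -8], [4, 6, 8], [0, 2, -4]] = 384 ≠ 0, so this unfolding has rank ≥ 3; CP rank is at least every unfolding rank, so rank(T) ≥ 3. (Unfolding ranks only ever bound the CP rank from below — rank(T) can be strictly larger than all of them — so the matching upper bound has to come from an explicit 3-term decomposition.)
Upper bound: T is a sum of 3 rank-1 terms, T = [1, 0] ⊗ [2, 1] ⊗ [-4, -2, 2] + [1, 1] ⊗ [2, 1] ⊗ [-4, 4, -2] + [1, 2] ⊗ [0, 1] ⊗ [-4, 4, 2] (one valid choice — decompositions are not unique — normalised so each a, b is primitive with positive first nonzero entry; check it by expanding all entries), so rank(T) ≤ 3.
These bounds meet, so rank(T) = 3.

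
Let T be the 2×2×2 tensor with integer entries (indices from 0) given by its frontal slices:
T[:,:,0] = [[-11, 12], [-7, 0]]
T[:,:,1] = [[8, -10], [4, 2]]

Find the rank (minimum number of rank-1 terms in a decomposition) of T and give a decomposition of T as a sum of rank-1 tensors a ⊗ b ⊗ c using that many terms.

Lower bound: the mode-3 unfolding of T (rows indexed by k, columns by (i,j) = (0,0), (0,1), (1,0), (1,1)) is [[-11, 12, -7, 0], [8, -10, 4, 2]].
There the 2×2 minor on rows k ∈ {0, 1}, columns (i,j) ∈ {(0,0), (0,1)} is det [[-11, 12], [8, -10]] = 14 ≠ 0, so this unfolding has rank ≥ 2; CP rank is at least every unfolding rank, so rank(T) ≥ 2. (Unfolding ranks only ever bound the CP rank from below — rank(T) can be strictly larger than all of them — so the matching upper bound has to come from an explicit 2-term decomposition.)
Upper bound — finding two terms. Write S_k = T[:,:,k] for the frontal slices: S₀ = [[-11, 12], [-7, 0]], S₁ = [[8, -10], [4, 2]].
If T = a₁ ⊗ b₁ ⊗ c₁ + a₂ ⊗ b₂ ⊗ c₂ then each S_k = c₁[k]·a₁b₁ᵀ + c₂[k]·a₂b₂ᵀ. S₀ and S₁ are linearly independent, so a₁b₁ᵀ and a₂b₂ᵀ must span the same plane of matrices: they are the rank-1 matrices of the form x·S₀ + y·S₁.
det(x·S₀ + y·S₁) is 84·x² − 140·xy + 56·y² = 28·(3·x − 2·y)(x − y), vanishing at (x:y) = (2:3) and (1:1).
M₁ = 2·S₀ + 3·S₁ = [[2, -6], [-2, 6]] = 2·[1, -1][1, -3]ᵀ and M₂ = S₀ + S₁ = [[-3, 2], [-3, 2]] = −[1, 1][3, -2]ᵀ, so take a₁ = [1, -1], b₁ = [1, -3], a₂ = [1, 1], b₂ = [3, -2].
Each slice is an integer combination of E₁ = a₁b₁ᵀ and E₂ = a₂b₂ᵀ: S₀ = −2·E₁ − 3·E₂, S₁ = 2·E₁ + 2·E₂; reading off coefficients, c₁ = [-2, 2] and c₂ = [-3, 2].
Hence T = [1, -1] ⊗ [1, -3] ⊗ [-2, 2] + [1, 1] ⊗ [3, -2] ⊗ [-3, 2], so rank(T) ≤ 2.
These bounds meet, so rank(T) = 2.
Check entry T[0,1,1] = -10: (1)·(-3)·(2) + (1)·(-2)·(2) = -10.

rank(T) = 2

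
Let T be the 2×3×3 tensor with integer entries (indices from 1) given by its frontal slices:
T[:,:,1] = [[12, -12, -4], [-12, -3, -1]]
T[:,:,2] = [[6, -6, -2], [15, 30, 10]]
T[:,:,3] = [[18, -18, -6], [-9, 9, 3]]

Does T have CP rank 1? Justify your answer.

The mode-3 unfolding of T (rows indexed by k, columns by (i,j) = (1,1), (1,2), (1,3), (2,1), (2,2), (2,3)) is [[12, -12, -4, -12, -3, -1], [6, -6, -2, 15, 30, 10], [18, -18, -6, -9, 9, 3]].
There the 2×2 minor on rows k ∈ {1, 2}, columns (i,j) ∈ {(1,1), (2,1)} is det [[12, -12], [6, 15]] = 252 ≠ 0, so this unfolding has rank ≥ 2; CP rank is at least every unfolding rank, so rank(T) ≥ 2.
In particular rank(T) ≥ 2 > 1, so T is not rank-1.

No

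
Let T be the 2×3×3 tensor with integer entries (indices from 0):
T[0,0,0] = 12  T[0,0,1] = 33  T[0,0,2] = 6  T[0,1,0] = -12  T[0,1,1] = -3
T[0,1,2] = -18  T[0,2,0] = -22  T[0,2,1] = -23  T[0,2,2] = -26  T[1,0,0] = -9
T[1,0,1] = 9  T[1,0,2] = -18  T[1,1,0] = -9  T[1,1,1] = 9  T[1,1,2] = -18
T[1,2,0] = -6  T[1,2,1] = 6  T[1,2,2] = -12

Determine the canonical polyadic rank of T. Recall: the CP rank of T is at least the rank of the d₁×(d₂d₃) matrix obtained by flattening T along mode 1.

2

Lower bound: the mode-2 unfolding of T (rows indexed by j, columns by (i,k) = (0,0), (0,1), (0,2), (1,0), (1,1), (1,2)) is [[12, 33, 6, -9, 9, -18], [-12, -3, -18, -9, 9, -18], [-22, -23, -26, -6, 6, -12]].
There the 2×2 minor on rows j ∈ {0, 1}, columns (i,k) ∈ {(0,0), (0,1)} is det [[12, 33], [-12, -3]] = 360 ≠ 0, so this unfolding has rank ≥ 2; CP rank is at least every unfolding rank, so rank(T) ≥ 2. (Unfolding ranks only ever bound the CP rank from below — rank(T) can be strictly larger than all of them — so the matching upper bound has to come from an explicit 2-term decomposition.)
Upper bound — finding two terms. Write S_k = T[:,:,k] for the frontal slices: S₀ = [[12, -12, -22], [-9, -9, -6]], S₁ = [[33, -3, -23], [9, 9, 6]], S₂ = [[6, -18, -26], [-18, -18, -12]].
If T = a₁ (x) b₁ (x) c₁ + a₂ (x) b₂ (x) c₂ then each S_k = c₁[k]·a₁b₁ᵀ + c₂[k]·a₂b₂ᵀ. S₀ and S₁ are linearly independent, so a₁b₁ᵀ and a₂b₂ᵀ must span the same plane of matrices: they are the rank-1 matrices of the form x·S₀ + y·S₁.
The 2×2 minor of x·S₀ + y·S₁ on rows {0,1}, columns {0,1} is −216·x² − 108·xy + 324·y² = (-108)·(2·x + 3·y)(x − y), vanishing at (x:y) = (3:-2) and (1:1).
M₁ = 3·S₀ − 2·S₁ = [[-30, -30, -20], [-45, -45, -30]] = (-5)·[2, 3][3, 3, 2]ᵀ and M₂ = S₀ + S₁ = [[45, -15, -45], [0, 0, 0]] = 15·[1, 0][3, -1, -3]ᵀ, so take a₁ = [2, 3], b₁ = [3, 3, 2], a₂ = [1, 0], b₂ = [3, -1, -3].
Each slice is an integer combination of E₁ = a₁b₁ᵀ and E₂ = a₂b₂ᵀ: S₀ = −E₁ + 6·E₂, S₁ = E₁ + 9·E₂, S₂ = −2·E₁ + 6·E₂; reading off coefficients, c₁ = [-1, 1, -2] and c₂ = [6, 9, 6].
Hence T = [2, 3] (x) [3, 3, 2] (x) [-1, 1, -2] + [1, 0] (x) [3, -1, -3] (x) [6, 9, 6], so rank(T) ≤ 2.
These bounds meet, so rank(T) = 2.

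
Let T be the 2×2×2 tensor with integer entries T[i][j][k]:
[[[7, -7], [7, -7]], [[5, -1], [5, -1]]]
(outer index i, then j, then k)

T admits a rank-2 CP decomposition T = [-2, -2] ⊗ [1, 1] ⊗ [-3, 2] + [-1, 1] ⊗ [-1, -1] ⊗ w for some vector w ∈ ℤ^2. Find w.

w = [1, -3]

Subtract the known terms from T to get the rank-1 residual R = [-1, 1] ⊗ [-1, -1] ⊗ w, so R[i,j,k] = a[i]·b[j]·w[k]. Pick indices with nonzero a[0]·b[0] = (-1)·(-1) = 1. Only the fibre through (0,0,·) is needed: R[0,0,:] = T[0,0,:] − Σₗ aₗ[0]bₗ[0]cₗ = [7, -7] − (-2)·(1)·[-3, 2] = [1, -3]. Then w[k] = R[0,0,k] / 1 for each k, giving w = [1, -3] / 1 = [1, -3].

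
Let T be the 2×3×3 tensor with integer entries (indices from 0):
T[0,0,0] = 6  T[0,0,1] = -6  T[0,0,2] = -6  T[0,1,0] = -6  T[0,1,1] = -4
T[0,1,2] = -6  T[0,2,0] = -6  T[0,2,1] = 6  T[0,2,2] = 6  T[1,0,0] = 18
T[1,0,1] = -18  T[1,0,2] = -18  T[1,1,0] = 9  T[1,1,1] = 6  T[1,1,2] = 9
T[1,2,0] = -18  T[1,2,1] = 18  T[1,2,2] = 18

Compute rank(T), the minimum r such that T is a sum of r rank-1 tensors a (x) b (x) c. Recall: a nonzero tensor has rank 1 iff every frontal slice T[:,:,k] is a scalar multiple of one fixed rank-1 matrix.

2

Lower bound: the mode-1 unfolding of T (rows indexed by i, columns by (j,k) = (0,0), (0,1), (0,2), (1,0), (1,1), (1,2), (2,0), (2,1), (2,2)) is [[6, -6, -6, -6, -4, -6, -6, 6, 6], [18, -18, -18, 9, 6, 9, -18, 18, 18]].
There the 2×2 minor on rows i ∈ {0, 1}, columns (j,k) ∈ {(0,0), (1,0)} is det [[6, -6], [18, 9]] = 162 ≠ 0, so this unfolding has rank ≥ 2; CP rank is at least every unfolding rank, so rank(T) ≥ 2. (Unfolding ranks only ever bound the CP rank from below — rank(T) can be strictly larger than all of them — so the matching upper bound has to come from an explicit 2-term decomposition.)
Upper bound — finding two terms. Write S_k = T[:,:,k] for the frontal slices: S₀ = [[6, -6, -6], [18, 9, -18]], S₁ = [[-6, -4, 6], [-18, 6, 18]], S₂ = [[-6, -6, 6], [-18, 9, 18]].
If T = a₁ (x) b₁ (x) c₁ + a₂ (x) b₂ (x) c₂ then each S_k = c₁[k]·a₁b₁ᵀ + c₂[k]·a₂b₂ᵀ. S₀ and S₁ are linearly independent, so a₁b₁ᵀ and a₂b₂ᵀ must span the same plane of matrices: they are the rank-1 matrices of the form x·S₀ + y·S₁.
The 2×2 minor of x·S₀ + y·S₁ on rows {0,1}, columns {0,1} is 162·x² − 54·xy − 108·y² = 54·(3·x + 2·y)(x − y), vanishing at (x:y) = (2:-3) and (1:1).
M₁ = 2·S₀ − 3·S₁ = [[30, 0, -30], [90, 0, -90]] = 30·(1, 3)(1, 0, -1)ᵀ and M₂ = S₀ + S₁ = [[0, -10, 0], [0, 15, 0]] = (-5)·(2, -3)(0, 1, 0)ᵀ, so take a₁ = (1, 3), b₁ = (1, 0, -1), a₂ = (2, -3), b₂ = (0, 1, 0).
Each slice is an integer combination of E₁ = a₁b₁ᵀ and E₂ = a₂b₂ᵀ: S₀ = 6·E₁ − 3·E₂, S₁ = −6·E₁ − 2·E₂, S₂ = −6·E₁ − 3·E₂; reading off coefficients, c₁ = (6, -6, -6) and c₂ = (-3, -2, -3).
Hence T = (1, 3) (x) (1, 0, -1) (x) (6, -6, -6) + (2, -3) (x) (0, 1, 0) (x) (-3, -2, -3), so rank(T) ≤ 2.
These bounds meet, so rank(T) = 2.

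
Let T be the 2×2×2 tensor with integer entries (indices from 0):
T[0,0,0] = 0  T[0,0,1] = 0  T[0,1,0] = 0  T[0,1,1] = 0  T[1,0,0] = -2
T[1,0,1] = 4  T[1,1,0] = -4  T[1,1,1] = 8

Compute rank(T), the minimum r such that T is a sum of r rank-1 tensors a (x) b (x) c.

Lower bound: T ≠ 0 (e.g. T[1,0,0] = -2), so rank(T) ≥ 1.
Upper bound: if T = a (x) b (x) c then every fibre of T is a multiple of the corresponding factor, so read the factors off the fibres through the nonzero entry T[1,0,0] = -2.
The mode-1 fibre T[:,0,0] = [0, -2] gives a = [0, 1] (primitive direction); the mode-2 fibre T[1,:,0] = [-2, -4] gives b = [1, 2]; then c[k] = T[1,0,k] / (a[1]·b[0]) = [-2, 4] / 1 = [-2, 4].
Expanding [0, 1] (x) [1, 2] (x) [-2, 4] reproduces all 8 entries of T, so T = [0, 1] (x) [1, 2] (x) [-2, 4] and rank(T) ≤ 1.
These bounds meet, so rank(T) = 1.

1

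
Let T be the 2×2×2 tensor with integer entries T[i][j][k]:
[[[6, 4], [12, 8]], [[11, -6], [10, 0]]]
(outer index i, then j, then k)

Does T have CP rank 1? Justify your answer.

The mode-3 unfolding of T (rows indexed by k, columns by (i,j) = (0,0), (0,1), (1,0), (1,1)) is [[6, 12, 11, 10], [4, 8, -6, 0]].
There the 2×2 minor on rows k ∈ {0, 1}, columns (i,j) ∈ {(0,0), (1,0)} is det [[6, 11], [4, -6]] = -80 ≠ 0, so this unfolding has rank ≥ 2; CP rank is at least every unfolding rank, so rank(T) ≥ 2.
In particular rank(T) ≥ 2 > 1, so T is not rank-1.

No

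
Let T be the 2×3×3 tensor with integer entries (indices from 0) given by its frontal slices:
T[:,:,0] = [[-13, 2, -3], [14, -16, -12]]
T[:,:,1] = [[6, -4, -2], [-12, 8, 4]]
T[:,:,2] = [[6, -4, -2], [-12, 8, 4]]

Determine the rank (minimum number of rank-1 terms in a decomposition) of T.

Lower bound: in the mode-3 unfolding of T (rows indexed by k, columns by (i,j)) the 2×2 minor on rows k ∈ {0, 1}, columns (i,j) ∈ {(0,0), (0,1)} is det [[-13, 2], [6, -4]] = 40 ≠ 0, so that unfolding has rank ≥ 2 and hence rank(T) ≥ 2 (CP rank is at least every unfolding rank, though it can be larger).
Upper bound: with S_k = T[:,:,k], the two rank-1 terms a₁b₁ᵀ, a₂b₂ᵀ are the rank-1 members of the pencil x·S₀ + y·S₁.
The 2×2 minor of x·S₀ + y·S₁ on rows {0,1}, columns {0,1} is 180·x² − 120·xy = 60·(3·x − 2·y)(x), vanishing at (x:y) = (2:3) and (0:1).
M₁ = 2·S₀ + 3·S₁ = [[-8, -8, -12], [-8, -8, -12]] = (-4)·[1, 1][2, 2, 3]ᵀ and M₂ = S₁ = [[6, -4, -2], [-12, 8, 4]] = 2·[1, -2][3, -2, -1]ᵀ, so take a₁ = [1, 1], b₁ = [2, 2, 3], a₂ = [1, -2], b₂ = [3, -2, -1].
Each slice is an integer combination of E₁ = a₁b₁ᵀ and E₂ = a₂b₂ᵀ: S₀ = −2·E₁ − 3·E₂, S₁ = 2·E₂, S₂ = 2·E₂; reading off coefficients, c₁ = [-2, 0, 0] and c₂ = [-3, 2, 2].
Hence T = [1, 1] ⊗ [2, 2, 3] ⊗ [-2, 0, 0] + [1, -2] ⊗ [3, -2, -1] ⊗ [-3, 2, 2], so rank(T) ≤ 2.
These bounds meet, so rank(T) = 2.

2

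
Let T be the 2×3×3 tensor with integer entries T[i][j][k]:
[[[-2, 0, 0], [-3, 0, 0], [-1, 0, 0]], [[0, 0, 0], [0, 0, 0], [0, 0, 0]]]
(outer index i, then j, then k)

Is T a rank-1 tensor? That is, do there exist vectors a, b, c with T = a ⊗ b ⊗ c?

If T = a ⊗ b ⊗ c then every fibre of T is a multiple of the corresponding factor, so read the factors off the fibres through the nonzero entry T[0,0,0] = -2.
The mode-1 fibre T[:,0,0] = [-2, 0] gives a = (1, 0) (primitive direction); the mode-2 fibre T[0,:,0] = [-2, -3, -1] gives b = (2, 3, 1); then c[k] = T[0,0,k] / (a[0]·b[0]) = [-2, 0, 0] / 2 = (-1, 0, 0).
Expanding (1, 0) ⊗ (2, 3, 1) ⊗ (-1, 0, 0) reproduces all 18 entries of T, so T = (1, 0) ⊗ (2, 3, 1) ⊗ (-1, 0, 0) and rank(T) ≤ 1.
Equivalently every frontal slice T[:,:,k] is c[k] times the rank-1 matrix (1, 0) ⊗ (2, 3, 1). So T has rank 1 (it is nonzero).

Yes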